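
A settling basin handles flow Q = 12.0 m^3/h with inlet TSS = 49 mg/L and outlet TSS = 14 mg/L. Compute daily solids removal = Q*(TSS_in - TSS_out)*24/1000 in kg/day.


Concentration drop: TSS_in - TSS_out = 49 - 14 = 35 mg/L
Hourly solids removed = Q * dTSS = 12.0 m^3/h * 35 mg/L = 420 g/h  (m^3/h * mg/L = g/h)
Daily solids removed = 420 * 24 = 10080 g/day
Convert g to kg: 10080 / 1000 = 10.08 kg/day

10.08 kg/day


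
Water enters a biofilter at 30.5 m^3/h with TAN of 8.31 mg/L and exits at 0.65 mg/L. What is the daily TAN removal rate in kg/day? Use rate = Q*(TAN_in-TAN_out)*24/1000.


Concentration drop: TAN_in - TAN_out = 8.31 - 0.65 = 7.66 mg/L
Hourly TAN removed = Q * dTAN = 30.5 m^3/h * 7.66 mg/L = 233.63 g/h  (m^3/h * mg/L = g/h)
Daily TAN removed = 233.63 * 24 = 5607.12 g/day
Convert to kg/day: 5607.12 / 1000 = 5.60712 kg/day

5.60712 kg/day


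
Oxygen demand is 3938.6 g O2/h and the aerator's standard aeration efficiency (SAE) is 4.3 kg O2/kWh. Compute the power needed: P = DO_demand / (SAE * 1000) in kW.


SAE in g O2/kWh = 4.3 * 1000 = 4300 g/kWh
P = DO_demand / SAE_g = 3938.6 / 4300 = 0.915953 kW

0.915953 kW


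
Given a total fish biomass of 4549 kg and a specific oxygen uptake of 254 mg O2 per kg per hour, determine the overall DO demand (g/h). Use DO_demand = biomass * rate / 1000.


Total O2 consumption (mg/h) = 4549 kg * 254 mg/(kg*h) = 1155446 mg/h
Convert to g/h: 1155446 / 1000 = 1155.446 g/h

1155.446 g/h


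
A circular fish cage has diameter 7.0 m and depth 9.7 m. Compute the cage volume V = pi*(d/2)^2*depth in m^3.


r = d/2 = 7.0/2 = 3.5 m
Base area = pi*r^2 = pi*3.5^2 = 38.48451 m^2
Volume = 38.48451 * 9.7 = 373.3 m^3

373.3 m^3


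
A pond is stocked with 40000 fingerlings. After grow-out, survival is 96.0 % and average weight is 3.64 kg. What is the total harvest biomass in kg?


Survivors = 40000 * 96.0/100 = 38400 fish
Harvest biomass = survivors * W_f = 38400 * 3.64 = 139776 kg

139776 kg


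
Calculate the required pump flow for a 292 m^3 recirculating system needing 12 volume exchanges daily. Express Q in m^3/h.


Daily recirculation volume = 292 m^3 * 12 = 3504 m^3/day
Flow rate Q = daily volume / 24 h = 3504 / 24 = 146 m^3/h

146 m^3/h


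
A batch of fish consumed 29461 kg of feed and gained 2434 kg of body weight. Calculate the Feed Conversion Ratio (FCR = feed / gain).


FCR = feed consumed / weight gained
FCR = 29461 kg / 2434 kg = 12.1039

12.1039


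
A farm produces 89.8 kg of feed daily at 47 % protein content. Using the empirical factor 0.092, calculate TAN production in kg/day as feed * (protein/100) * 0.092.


Protein in feed = 89.8 * 47/100 = 42.206 kg/day
TAN = protein * 0.092 = 42.206 * 0.092 = 3.882952 kg/day

3.882952 kg/day


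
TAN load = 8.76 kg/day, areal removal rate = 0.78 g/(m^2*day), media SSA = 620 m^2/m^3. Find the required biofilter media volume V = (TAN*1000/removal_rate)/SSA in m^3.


A = 8.76*1000 / 0.78 = 11230.769 m^2
V = 11230.769 / 620 = 18.1141

18.1141 m^3


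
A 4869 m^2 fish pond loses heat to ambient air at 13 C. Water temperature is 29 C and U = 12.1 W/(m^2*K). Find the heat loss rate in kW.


Temperature difference dT = 29 - 13 = 16 K
Heat loss (W) = U * A * dT = 12.1 * 4869 * 16 = 942638.4 W
Convert to kW: 942638.4 / 1000 = 942.6384 kW

942.6384 kW


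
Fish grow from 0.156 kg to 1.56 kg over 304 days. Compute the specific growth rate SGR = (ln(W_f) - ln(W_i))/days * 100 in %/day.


ln(W_f) = ln(1.56) = 0.44468582
ln(W_i) = ln(0.156) = -1.8578993
ln(W_f) - ln(W_i) = 0.44468582 - -1.8578993 = 2.3025851
SGR = 2.3025851 / 304 * 100 = 0.757429 %/day

0.757429 %/day


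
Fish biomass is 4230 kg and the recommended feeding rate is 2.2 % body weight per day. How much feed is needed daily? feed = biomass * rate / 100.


Feeding rate fraction = 2.2% / 100 = 0.022
Daily feed = 4230 kg * 0.022 = 93.06 kg/day

93.06 kg/day


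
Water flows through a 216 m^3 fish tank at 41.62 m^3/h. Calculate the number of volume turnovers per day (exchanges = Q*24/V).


Daily flow volume = 41.62 m^3/h * 24 h = 998.88 m^3/day
Exchanges = daily flow / tank volume = 998.88 / 216 = 4.62444 exchanges/day

4.62444 exchanges/day


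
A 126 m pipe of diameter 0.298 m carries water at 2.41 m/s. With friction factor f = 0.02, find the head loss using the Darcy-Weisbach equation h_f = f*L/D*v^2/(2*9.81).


v^2 = 2.41^2 = 5.8081 m^2/s^2
L/D = 126/0.298 = 422.81879
h_f = f*(L/D)*v^2/(2g) = 0.02 * 422.81879 * 5.8081 / 19.62 = 2.50334 m

2.50334 m


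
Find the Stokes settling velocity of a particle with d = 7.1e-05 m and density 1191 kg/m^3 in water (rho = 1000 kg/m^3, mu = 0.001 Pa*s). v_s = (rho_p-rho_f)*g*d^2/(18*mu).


Density difference: rho_p - rho_f = 1191 - 1000 = 191 kg/m^3
d^2 = (7.1e-05)^2 = 5.041e-09 m^2
Numerator = (rho_p - rho_f) * g * d^2 = 191 * 9.81 * 5.041e-09 = 9.4453721e-06
Denominator = 18 * mu = 18 * 0.001 = 0.018
v_s = 9.4453721e-06 / 0.018 = 5.24743e-04 m/s
Check: Re = rho_f * v_s * d / mu = 1000 * 5.24743e-04 * 7.1e-05 / 0.001 = 0.0373 < 1, so Stokes' law applies.

5.24743e-04 m/s


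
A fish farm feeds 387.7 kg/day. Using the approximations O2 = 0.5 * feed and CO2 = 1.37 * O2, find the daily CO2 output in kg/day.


O2 = 387.7 * 0.5 = 193.85
CO2 = 193.85 * 1.37 = 265.5745

265.5745 kg/day


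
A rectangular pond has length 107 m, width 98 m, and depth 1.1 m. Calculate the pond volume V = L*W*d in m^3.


Base area = L * W = 107 * 98 = 10486 m^2
Volume = area * depth = 10486 * 1.1 = 11534.6 m^3

11534.6 m^3


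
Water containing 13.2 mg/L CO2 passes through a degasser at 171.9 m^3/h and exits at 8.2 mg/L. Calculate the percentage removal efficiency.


CO2_out / CO2_in = 8.2 / 13.2 = 0.62121212
Fraction remaining = 0.62121212
efficiency = (1 - 0.62121212) * 100 = 37.8788 %

37.8788 %


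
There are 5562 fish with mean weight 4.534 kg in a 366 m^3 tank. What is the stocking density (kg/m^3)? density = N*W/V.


Total biomass = 5562 fish * 4.534 kg = 25218.108 kg
Density = total biomass / volume = 25218.108 / 366 = 68.9019 kg/m^3

68.9019 kg/m^3


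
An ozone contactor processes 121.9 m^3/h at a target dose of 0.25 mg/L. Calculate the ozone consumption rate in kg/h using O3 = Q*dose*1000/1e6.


O3 demand (mg/h) = Q * dose * 1000 = 121.9 * 0.25 * 1000 = 30475 mg/h
Convert mg to kg: 30475 / 1e6 = 0.030475 kg/h

0.030475 kg/h


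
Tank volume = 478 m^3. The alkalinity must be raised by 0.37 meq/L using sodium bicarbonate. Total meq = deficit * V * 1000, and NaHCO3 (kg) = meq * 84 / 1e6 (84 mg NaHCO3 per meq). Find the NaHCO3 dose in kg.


Tank volume in L = 478 m^3 * 1000 = 478000 L
Total meq required = 0.37 meq/L * 478000 L = 176860 meq
NaHCO3 mass = 176860 meq * 84 mg/meq / 1e6 = 14.8562 kg

14.8562 kg


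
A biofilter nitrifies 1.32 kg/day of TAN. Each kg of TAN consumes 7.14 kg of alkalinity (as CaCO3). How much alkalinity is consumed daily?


Alkalinity factor: 7.14 kg CaCO3 consumed per kg TAN nitrified
alk = 1.32 kg TAN * 7.14 = 9.4248 kg CaCO3/day

9.4248 kg CaCO3/day


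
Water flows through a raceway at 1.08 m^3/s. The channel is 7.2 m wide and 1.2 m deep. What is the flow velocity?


Cross-sectional area = W * d = 7.2 * 1.2 = 8.64 m^2
Velocity = Q / A = 1.08 / 8.64 = 0.125 m/s

0.125 m/s


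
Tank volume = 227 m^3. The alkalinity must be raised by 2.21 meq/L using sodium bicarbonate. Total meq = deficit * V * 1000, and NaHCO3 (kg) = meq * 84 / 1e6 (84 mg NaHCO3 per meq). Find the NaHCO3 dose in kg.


Tank volume in L = 227 m^3 * 1000 = 227000 L
Total meq required = 2.21 meq/L * 227000 L = 501670 meq
NaHCO3 mass = 501670 meq * 84 mg/meq / 1e6 = 42.1403 kg

42.1403 kg


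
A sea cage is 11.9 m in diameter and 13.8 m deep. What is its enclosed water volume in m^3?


r = d/2 = 11.9/2 = 5.95 m
Base area = pi*r^2 = pi*5.95^2 = 111.22023 m^2
Volume = 111.22023 * 13.8 = 1534.84 m^3

1534.84 m^3


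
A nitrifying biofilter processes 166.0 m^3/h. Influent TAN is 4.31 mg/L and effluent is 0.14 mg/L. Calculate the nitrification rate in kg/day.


Concentration drop: TAN_in - TAN_out = 4.31 - 0.14 = 4.17 mg/L
Hourly TAN removed = Q * dTAN = 166.0 m^3/h * 4.17 mg/L = 692.22 g/h  (m^3/h * mg/L = g/h)
Daily TAN removed = 692.22 * 24 = 16613.28 g/day
Convert to kg/day: 16613.28 / 1000 = 16.61328 kg/day

16.61328 kg/day


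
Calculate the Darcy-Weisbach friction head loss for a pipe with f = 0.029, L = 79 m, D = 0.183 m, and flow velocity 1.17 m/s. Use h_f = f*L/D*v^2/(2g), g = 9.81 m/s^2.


v^2 = 1.17^2 = 1.3689 m^2/s^2
L/D = 79/0.183 = 431.69399
h_f = f*(L/D)*v^2/(2g) = 0.029 * 431.69399 * 1.3689 / 19.62 = 0.873467 m

0.873467 m


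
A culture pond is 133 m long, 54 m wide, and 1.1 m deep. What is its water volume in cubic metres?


Base area = L * W = 133 * 54 = 7182 m^2
Volume = area * depth = 7182 * 1.1 = 7900.2 m^3

7900.2 m^3


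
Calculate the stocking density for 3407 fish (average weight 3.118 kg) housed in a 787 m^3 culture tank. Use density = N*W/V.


Total biomass = 3407 fish * 3.118 kg = 10623.026 kg
Density = total biomass / volume = 10623.026 / 787 = 13.4981 kg/m^3

13.4981 kg/m^3


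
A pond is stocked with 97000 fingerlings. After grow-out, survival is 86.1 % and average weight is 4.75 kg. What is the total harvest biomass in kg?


Survivors = 97000 * 86.1/100 = 83517 fish
Harvest biomass = survivors * W_f = 83517 * 4.75 = 396705.75 kg

396705.75 kg


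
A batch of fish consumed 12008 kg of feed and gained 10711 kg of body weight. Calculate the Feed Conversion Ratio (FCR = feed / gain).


FCR = feed consumed / weight gained
FCR = 12008 kg / 10711 kg = 1.12109

1.12109


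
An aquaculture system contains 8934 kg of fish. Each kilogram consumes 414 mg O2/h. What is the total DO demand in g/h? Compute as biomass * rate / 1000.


Total O2 consumption (mg/h) = 8934 kg * 414 mg/(kg*h) = 3698676 mg/h
Convert to g/h: 3698676 / 1000 = 3698.676 g/h

3698.676 g/h


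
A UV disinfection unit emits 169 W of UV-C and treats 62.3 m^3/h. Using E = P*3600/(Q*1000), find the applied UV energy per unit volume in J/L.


Energy delivered per hour = 169 W * 3600 s = 608400 J/h
Volume treated per hour = 62.3 m^3/h * 1000 = 62300 L/h
dose = 608400 / 62300 = 9.76565 J/L

9.76565 J/L


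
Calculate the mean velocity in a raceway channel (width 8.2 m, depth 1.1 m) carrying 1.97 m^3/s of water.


Cross-sectional area = W * d = 8.2 * 1.1 = 9.02 m^2
Velocity = Q / A = 1.97 / 9.02 = 0.218404 m/s

0.218404 m/s


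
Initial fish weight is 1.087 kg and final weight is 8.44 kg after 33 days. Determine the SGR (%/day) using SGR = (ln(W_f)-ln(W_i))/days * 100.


ln(W_f) = ln(8.44) = 2.1329823
ln(W_i) = ln(1.087) = 0.083421608
ln(W_f) - ln(W_i) = 2.1329823 - 0.083421608 = 2.0495607
SGR = 2.0495607 / 33 * 100 = 6.21079 %/day

6.21079 %/day


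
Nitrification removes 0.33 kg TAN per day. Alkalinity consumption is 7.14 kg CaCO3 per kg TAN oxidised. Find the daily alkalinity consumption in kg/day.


Alkalinity factor: 7.14 kg CaCO3 consumed per kg TAN nitrified
alk = 0.33 kg TAN * 7.14 = 2.3562 kg CaCO3/day

2.3562 kg CaCO3/day


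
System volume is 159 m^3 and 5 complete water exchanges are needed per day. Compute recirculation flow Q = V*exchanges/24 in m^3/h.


Daily recirculation volume = 159 m^3 * 5 = 795 m^3/day
Flow rate Q = daily volume / 24 h = 795 / 24 = 33.125 m^3/h

33.125 m^3/h


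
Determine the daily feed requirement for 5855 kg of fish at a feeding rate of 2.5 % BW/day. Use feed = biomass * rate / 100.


Feeding rate fraction = 2.5% / 100 = 0.025
Daily feed = 5855 kg * 0.025 = 146.375 kg/day

146.375 kg/day


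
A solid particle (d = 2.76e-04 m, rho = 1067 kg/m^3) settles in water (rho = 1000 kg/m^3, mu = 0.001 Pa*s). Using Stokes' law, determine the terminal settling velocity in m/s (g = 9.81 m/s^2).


Density difference: rho_p - rho_f = 1067 - 1000 = 67 kg/m^3
d^2 = (2.76e-04)^2 = 7.6176e-08 m^2
Numerator = (rho_p - rho_f) * g * d^2 = 67 * 9.81 * 7.6176e-08 = 5.00682e-05
Denominator = 18 * mu = 18 * 0.001 = 0.018
v_s = 5.00682e-05 / 0.018 = 0.00278157 m/s
Check: Re = rho_f * v_s * d / mu = 1000 * 0.00278157 * 2.76e-04 / 0.001 = 0.768 < 1, so Stokes' law applies.

0.00278157 m/s


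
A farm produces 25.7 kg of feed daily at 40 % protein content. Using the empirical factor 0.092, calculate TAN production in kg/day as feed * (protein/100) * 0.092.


Protein in feed = 25.7 * 40/100 = 10.28 kg/day
TAN = protein * 0.092 = 10.28 * 0.092 = 0.94576 kg/day

0.94576 kg/day


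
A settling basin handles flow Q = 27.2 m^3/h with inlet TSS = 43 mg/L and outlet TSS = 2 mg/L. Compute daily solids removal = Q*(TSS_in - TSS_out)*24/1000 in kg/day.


Concentration drop: TSS_in - TSS_out = 43 - 2 = 41 mg/L
Hourly solids removed = Q * dTSS = 27.2 m^3/h * 41 mg/L = 1115.2 g/h  (m^3/h * mg/L = g/h)
Daily solids removed = 1115.2 * 24 = 26764.8 g/day
Convert g to kg: 26764.8 / 1000 = 26.7648 kg/day

26.7648 kg/day


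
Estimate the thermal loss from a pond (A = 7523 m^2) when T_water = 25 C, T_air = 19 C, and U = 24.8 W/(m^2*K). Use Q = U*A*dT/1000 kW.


Temperature difference dT = 25 - 19 = 6 K
Heat loss (W) = U * A * dT = 24.8 * 7523 * 6 = 1119422.4 W
Convert to kW: 1119422.4 / 1000 = 1119.4224 kW

1119.4224 kW


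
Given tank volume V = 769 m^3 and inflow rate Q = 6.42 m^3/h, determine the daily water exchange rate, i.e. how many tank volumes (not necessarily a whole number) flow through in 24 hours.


Daily flow volume = 6.42 m^3/h * 24 h = 154.08 m^3/day
Exchanges = daily flow / tank volume = 154.08 / 769 = 0.200364 exchanges/day

0.200364 exchanges/day


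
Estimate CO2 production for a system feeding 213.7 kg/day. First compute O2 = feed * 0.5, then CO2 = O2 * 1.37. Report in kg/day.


O2 = 213.7 * 0.5 = 106.85
CO2 = 106.85 * 1.37 = 146.3845

146.3845 kg/day


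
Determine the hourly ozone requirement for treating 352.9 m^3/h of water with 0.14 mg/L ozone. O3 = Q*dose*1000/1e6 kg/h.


O3 demand (mg/h) = Q * dose * 1000 = 352.9 * 0.14 * 1000 = 49406 mg/h
Convert mg to kg: 49406 / 1e6 = 0.049406 kg/h

0.049406 kg/h


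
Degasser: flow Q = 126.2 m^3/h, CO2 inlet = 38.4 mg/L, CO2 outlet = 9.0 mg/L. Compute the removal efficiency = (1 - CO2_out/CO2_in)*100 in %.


CO2_out / CO2_in = 9.0 / 38.4 = 0.234375
Fraction remaining = 0.234375
efficiency = (1 - 0.234375) * 100 = 76.5625 %

76.5625 %


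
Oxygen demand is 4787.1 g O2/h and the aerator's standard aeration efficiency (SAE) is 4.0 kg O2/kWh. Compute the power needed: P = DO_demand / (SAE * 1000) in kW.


SAE in g O2/kWh = 4.0 * 1000 = 4000 g/kWh
P = DO_demand / SAE_g = 4787.1 / 4000 = 1.19678 kW

1.19678 kW


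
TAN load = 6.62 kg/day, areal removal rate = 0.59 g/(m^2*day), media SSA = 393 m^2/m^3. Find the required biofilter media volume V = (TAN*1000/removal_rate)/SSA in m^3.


A = 6.62*1000 / 0.59 = 11220.339 m^2
V = 11220.339 / 393 = 28.5505

28.5505 m^3


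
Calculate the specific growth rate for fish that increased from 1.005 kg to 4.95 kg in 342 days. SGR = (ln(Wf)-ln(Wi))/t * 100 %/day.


ln(W_f) = ln(4.95) = 1.5993876
ln(W_i) = ln(1.005) = 0.0049875415
ln(W_f) - ln(W_i) = 1.5993876 - 0.0049875415 = 1.5944001
SGR = 1.5944001 / 342 * 100 = 0.466199 %/day

0.466199 %/day


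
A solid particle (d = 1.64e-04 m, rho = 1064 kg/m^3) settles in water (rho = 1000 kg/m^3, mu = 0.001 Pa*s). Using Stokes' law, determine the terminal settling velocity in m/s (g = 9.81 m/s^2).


Density difference: rho_p - rho_f = 1064 - 1000 = 64 kg/m^3
d^2 = (1.64e-04)^2 = 2.6896e-08 m^2
Numerator = (rho_p - rho_f) * g * d^2 = 64 * 9.81 * 2.6896e-08 = 1.6886385e-05
Denominator = 18 * mu = 18 * 0.001 = 0.018
v_s = 1.6886385e-05 / 0.018 = 9.38132e-04 m/s
Check: Re = rho_f * v_s * d / mu = 1000 * 9.38132e-04 * 1.64e-04 / 0.001 = 0.154 < 1, so Stokes' law applies.

9.38132e-04 m/s


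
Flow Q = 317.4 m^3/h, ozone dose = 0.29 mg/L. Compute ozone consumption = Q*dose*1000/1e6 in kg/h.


O3 demand (mg/h) = Q * dose * 1000 = 317.4 * 0.29 * 1000 = 92046 mg/h
Convert mg to kg: 92046 / 1e6 = 0.092046 kg/h

0.092046 kg/h


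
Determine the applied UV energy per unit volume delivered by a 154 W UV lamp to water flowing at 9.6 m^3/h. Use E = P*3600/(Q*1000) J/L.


Energy delivered per hour = 154 W * 3600 s = 554400 J/h
Volume treated per hour = 9.6 m^3/h * 1000 = 9600 L/h
dose = 554400 / 9600 = 57.75 J/L

57.75 J/L


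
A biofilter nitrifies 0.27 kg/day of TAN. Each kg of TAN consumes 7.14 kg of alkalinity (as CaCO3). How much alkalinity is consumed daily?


Alkalinity factor: 7.14 kg CaCO3 consumed per kg TAN nitrified
alk = 0.27 kg TAN * 7.14 = 1.9278 kg CaCO3/day

1.9278 kg CaCO3/day


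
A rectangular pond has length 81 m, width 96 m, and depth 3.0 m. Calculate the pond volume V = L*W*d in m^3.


Base area = L * W = 81 * 96 = 7776 m^2
Volume = area * depth = 7776 * 3.0 = 23328 m^3

23328 m^3


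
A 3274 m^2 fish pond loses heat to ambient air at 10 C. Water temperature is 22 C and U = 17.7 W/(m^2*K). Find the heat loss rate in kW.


Temperature difference dT = 22 - 10 = 12 K
Heat loss (W) = U * A * dT = 17.7 * 3274 * 12 = 695397.6 W
Convert to kW: 695397.6 / 1000 = 695.3976 kW

695.3976 kW


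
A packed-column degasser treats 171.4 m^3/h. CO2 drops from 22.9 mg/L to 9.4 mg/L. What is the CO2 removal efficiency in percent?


CO2_out / CO2_in = 9.4 / 22.9 = 0.41048035
Fraction remaining = 0.41048035
efficiency = (1 - 0.41048035) * 100 = 58.952 %

58.952 %


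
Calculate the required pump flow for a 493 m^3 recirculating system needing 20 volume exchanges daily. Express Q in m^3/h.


Daily recirculation volume = 493 m^3 * 20 = 9860 m^3/day
Flow rate Q = daily volume / 24 h = 9860 / 24 = 410.833 m^3/h

410.833 m^3/h


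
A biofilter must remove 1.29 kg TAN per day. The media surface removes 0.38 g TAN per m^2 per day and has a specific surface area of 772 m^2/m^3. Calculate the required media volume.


A = 1.29*1000 / 0.38 = 3394.7368 m^2
V = 3394.7368 / 772 = 4.39733

4.39733 m^3


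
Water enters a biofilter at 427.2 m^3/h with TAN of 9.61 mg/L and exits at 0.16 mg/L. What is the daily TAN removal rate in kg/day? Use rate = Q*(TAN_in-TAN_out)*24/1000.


Concentration drop: TAN_in - TAN_out = 9.61 - 0.16 = 9.45 mg/L
Hourly TAN removed = Q * dTAN = 427.2 m^3/h * 9.45 mg/L = 4037.04 g/h  (m^3/h * mg/L = g/h)
Daily TAN removed = 4037.04 * 24 = 96888.96 g/day
Convert to kg/day: 96888.96 / 1000 = 96.88896 kg/day

96.88896 kg/day


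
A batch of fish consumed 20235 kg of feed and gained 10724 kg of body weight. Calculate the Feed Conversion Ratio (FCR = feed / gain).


FCR = feed consumed / weight gained
FCR = 20235 kg / 10724 kg = 1.88689

1.88689


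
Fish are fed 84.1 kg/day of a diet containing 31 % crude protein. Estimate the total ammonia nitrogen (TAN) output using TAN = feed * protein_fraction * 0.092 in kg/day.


Protein in feed = 84.1 * 31/100 = 26.071 kg/day
TAN = protein * 0.092 = 26.071 * 0.092 = 2.398532 kg/day

2.398532 kg/day


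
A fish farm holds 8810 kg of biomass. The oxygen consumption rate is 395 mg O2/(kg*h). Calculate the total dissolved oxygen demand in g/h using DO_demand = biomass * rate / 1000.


Total O2 consumption (mg/h) = 8810 kg * 395 mg/(kg*h) = 3479950 mg/h
Convert to g/h: 3479950 / 1000 = 3479.95 g/h

3479.95 g/h


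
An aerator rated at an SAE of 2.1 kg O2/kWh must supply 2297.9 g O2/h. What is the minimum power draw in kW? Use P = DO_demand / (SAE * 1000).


SAE in g O2/kWh = 2.1 * 1000 = 2100 g/kWh
P = DO_demand / SAE_g = 2297.9 / 2100 = 1.09424 kW

1.09424 kW


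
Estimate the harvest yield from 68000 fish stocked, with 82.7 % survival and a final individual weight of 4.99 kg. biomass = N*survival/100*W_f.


Survivors = 68000 * 82.7/100 = 56236 fish
Harvest biomass = survivors * W_f = 56236 * 4.99 = 280617.64 kg

280617.64 kg


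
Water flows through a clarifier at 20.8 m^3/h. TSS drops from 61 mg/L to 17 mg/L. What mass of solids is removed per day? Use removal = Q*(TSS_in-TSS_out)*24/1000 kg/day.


Concentration drop: TSS_in - TSS_out = 61 - 17 = 44 mg/L
Hourly solids removed = Q * dTSS = 20.8 m^3/h * 44 mg/L = 915.2 g/h  (m^3/h * mg/L = g/h)
Daily solids removed = 915.2 * 24 = 21964.8 g/day
Convert g to kg: 21964.8 / 1000 = 21.9648 kg/day

21.9648 kg/day


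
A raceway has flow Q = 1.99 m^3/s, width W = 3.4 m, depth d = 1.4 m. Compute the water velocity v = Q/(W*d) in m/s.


Cross-sectional area = W * d = 3.4 * 1.4 = 4.76 m^2
Velocity = Q / A = 1.99 / 4.76 = 0.418067 m/s

0.418067 m/s


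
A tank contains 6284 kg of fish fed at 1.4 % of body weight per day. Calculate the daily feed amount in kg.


Feeding rate fraction = 1.4% / 100 = 0.014
Daily feed = 6284 kg * 0.014 = 87.976 kg/day

87.976 kg/day


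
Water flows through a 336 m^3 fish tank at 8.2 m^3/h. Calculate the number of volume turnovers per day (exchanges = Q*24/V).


Daily flow volume = 8.2 m^3/h * 24 h = 196.8 m^3/day
Exchanges = daily flow / tank volume = 196.8 / 336 = 0.585714 exchanges/day

0.585714 exchanges/day


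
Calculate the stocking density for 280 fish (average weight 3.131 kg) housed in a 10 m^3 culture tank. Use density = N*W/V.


Total biomass = 280 fish * 3.131 kg = 876.68 kg
Density = total biomass / volume = 876.68 / 10 = 87.668 kg/m^3

87.668 kg/m^3


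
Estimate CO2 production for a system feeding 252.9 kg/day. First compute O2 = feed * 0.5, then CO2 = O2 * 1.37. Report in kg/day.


O2 = 252.9 * 0.5 = 126.45
CO2 = 126.45 * 1.37 = 173.2365

173.2365 kg/day


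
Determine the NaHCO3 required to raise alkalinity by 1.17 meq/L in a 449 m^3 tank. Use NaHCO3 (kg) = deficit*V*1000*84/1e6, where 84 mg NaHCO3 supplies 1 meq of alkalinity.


Tank volume in L = 449 m^3 * 1000 = 449000 L
Total meq required = 1.17 meq/L * 449000 L = 525330 meq
NaHCO3 mass = 525330 meq * 84 mg/meq / 1e6 = 44.1277 kg

44.1277 kg


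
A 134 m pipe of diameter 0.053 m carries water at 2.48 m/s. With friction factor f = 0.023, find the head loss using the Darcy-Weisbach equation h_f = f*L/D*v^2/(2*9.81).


v^2 = 2.48^2 = 6.1504 m^2/s^2
L/D = 134/0.053 = 2528.3019
h_f = f*(L/D)*v^2/(2g) = 0.023 * 2528.3019 * 6.1504 / 19.62 = 18.2289 m

18.2289 m


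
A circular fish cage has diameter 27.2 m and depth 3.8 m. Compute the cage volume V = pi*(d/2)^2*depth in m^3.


r = d/2 = 27.2/2 = 13.6 m
Base area = pi*r^2 = pi*13.6^2 = 581.06898 m^2
Volume = 581.06898 * 3.8 = 2208.06 m^3

2208.06 m^3


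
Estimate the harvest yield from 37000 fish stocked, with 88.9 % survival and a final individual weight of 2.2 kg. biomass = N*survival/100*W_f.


Survivors = 37000 * 88.9/100 = 32893 fish
Harvest biomass = survivors * W_f = 32893 * 2.2 = 72364.6 kg

72364.6 kg


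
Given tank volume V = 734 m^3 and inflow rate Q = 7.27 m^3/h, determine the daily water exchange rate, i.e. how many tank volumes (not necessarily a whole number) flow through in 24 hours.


Daily flow volume = 7.27 m^3/h * 24 h = 174.48 m^3/day
Exchanges = daily flow / tank volume = 174.48 / 734 = 0.237711 exchanges/day

0.237711 exchanges/day


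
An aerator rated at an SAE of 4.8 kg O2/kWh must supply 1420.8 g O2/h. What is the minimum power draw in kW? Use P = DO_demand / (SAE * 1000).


SAE in g O2/kWh = 4.8 * 1000 = 4800 g/kWh
P = DO_demand / SAE_g = 1420.8 / 4800 = 0.296 kW

0.296 kW


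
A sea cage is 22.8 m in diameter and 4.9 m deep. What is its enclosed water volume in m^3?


r = d/2 = 22.8/2 = 11.4 m
Base area = pi*r^2 = pi*11.4^2 = 408.28138 m^2
Volume = 408.28138 * 4.9 = 2000.58 m^3

2000.58 m^3


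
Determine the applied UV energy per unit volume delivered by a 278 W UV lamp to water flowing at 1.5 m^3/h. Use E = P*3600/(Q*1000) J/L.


Energy delivered per hour = 278 W * 3600 s = 1000800 J/h
Volume treated per hour = 1.5 m^3/h * 1000 = 1500 L/h
dose = 1000800 / 1500 = 667.2 J/L

667.2 J/L


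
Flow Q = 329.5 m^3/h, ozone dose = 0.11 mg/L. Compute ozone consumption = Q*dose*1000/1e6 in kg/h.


O3 demand (mg/h) = Q * dose * 1000 = 329.5 * 0.11 * 1000 = 36245 mg/h
Convert mg to kg: 36245 / 1e6 = 0.036245 kg/h

0.036245 kg/h


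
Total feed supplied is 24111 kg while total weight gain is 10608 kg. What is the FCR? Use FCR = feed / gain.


FCR = feed consumed / weight gained
FCR = 24111 kg / 10608 kg = 2.27291

2.27291


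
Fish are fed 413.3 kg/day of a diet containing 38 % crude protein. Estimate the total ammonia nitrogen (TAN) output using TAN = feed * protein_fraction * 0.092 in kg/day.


Protein in feed = 413.3 * 38/100 = 157.054 kg/day
TAN = protein * 0.092 = 157.054 * 0.092 = 14.448968 kg/day

14.448968 kg/day


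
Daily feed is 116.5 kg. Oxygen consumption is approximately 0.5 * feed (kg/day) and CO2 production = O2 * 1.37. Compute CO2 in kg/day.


O2 = 116.5 * 0.5 = 58.25
CO2 = 58.25 * 1.37 = 79.8025

79.8025 kg/day


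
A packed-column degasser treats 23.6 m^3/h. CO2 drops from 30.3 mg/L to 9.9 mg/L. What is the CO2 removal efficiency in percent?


CO2_out / CO2_in = 9.9 / 30.3 = 0.32673267
Fraction remaining = 0.32673267
efficiency = (1 - 0.32673267) * 100 = 67.3267 %

67.3267 %


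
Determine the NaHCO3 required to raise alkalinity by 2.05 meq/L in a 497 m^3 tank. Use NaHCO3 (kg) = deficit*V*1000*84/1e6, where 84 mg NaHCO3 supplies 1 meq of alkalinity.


Tank volume in L = 497 m^3 * 1000 = 497000 L
Total meq required = 2.05 meq/L * 497000 L = 1018850 meq
NaHCO3 mass = 1018850 meq * 84 mg/meq / 1e6 = 85.5834 kg

85.5834 kg


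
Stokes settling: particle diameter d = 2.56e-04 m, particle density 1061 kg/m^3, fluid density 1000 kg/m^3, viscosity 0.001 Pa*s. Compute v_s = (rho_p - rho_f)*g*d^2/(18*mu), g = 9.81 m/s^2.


Density difference: rho_p - rho_f = 1061 - 1000 = 61 kg/m^3
d^2 = (2.56e-04)^2 = 6.5536e-08 m^2
Numerator = (rho_p - rho_f) * g * d^2 = 61 * 9.81 * 6.5536e-08 = 3.9217398e-05
Denominator = 18 * mu = 18 * 0.001 = 0.018
v_s = 3.9217398e-05 / 0.018 = 0.00217874 m/s
Check: Re = rho_f * v_s * d / mu = 1000 * 0.00217874 * 2.56e-04 / 0.001 = 0.558 < 1, so Stokes' law applies.

0.00217874 m/s


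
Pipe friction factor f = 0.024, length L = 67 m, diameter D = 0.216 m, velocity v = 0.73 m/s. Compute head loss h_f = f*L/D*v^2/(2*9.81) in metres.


v^2 = 0.73^2 = 0.5329 m^2/s^2
L/D = 67/0.216 = 310.18519
h_f = f*(L/D)*v^2/(2g) = 0.024 * 310.18519 * 0.5329 / 19.62 = 0.202199 m

0.202199 m


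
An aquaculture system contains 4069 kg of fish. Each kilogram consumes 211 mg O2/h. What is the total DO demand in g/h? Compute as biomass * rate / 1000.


Total O2 consumption (mg/h) = 4069 kg * 211 mg/(kg*h) = 858559 mg/h
Convert to g/h: 858559 / 1000 = 858.559 g/h

858.559 g/h


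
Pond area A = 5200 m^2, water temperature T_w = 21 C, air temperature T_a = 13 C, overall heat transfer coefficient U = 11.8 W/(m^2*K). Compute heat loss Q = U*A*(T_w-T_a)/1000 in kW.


Temperature difference dT = 21 - 13 = 8 K
Heat loss (W) = U * A * dT = 11.8 * 5200 * 8 = 490880 W
Convert to kW: 490880 / 1000 = 490.88 kW

490.88 kW


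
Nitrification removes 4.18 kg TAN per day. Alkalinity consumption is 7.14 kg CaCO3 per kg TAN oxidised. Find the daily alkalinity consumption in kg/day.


Alkalinity factor: 7.14 kg CaCO3 consumed per kg TAN nitrified
alk = 4.18 kg TAN * 7.14 = 29.8452 kg CaCO3/day

29.8452 kg CaCO3/day


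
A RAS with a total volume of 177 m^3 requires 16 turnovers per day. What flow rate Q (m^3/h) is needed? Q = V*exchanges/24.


Daily recirculation volume = 177 m^3 * 16 = 2832 m^3/day
Flow rate Q = daily volume / 24 h = 2832 / 24 = 118 m^3/h

118 m^3/h


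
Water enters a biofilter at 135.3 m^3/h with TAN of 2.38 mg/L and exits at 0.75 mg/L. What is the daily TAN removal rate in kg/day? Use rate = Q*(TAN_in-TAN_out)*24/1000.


Concentration drop: TAN_in - TAN_out = 2.38 - 0.75 = 1.63 mg/L
Hourly TAN removed = Q * dTAN = 135.3 m^3/h * 1.63 mg/L = 220.539 g/h  (m^3/h * mg/L = g/h)
Daily TAN removed = 220.539 * 24 = 5292.936 g/day
Convert to kg/day: 5292.936 / 1000 = 5.292936 kg/day

5.292936 kg/day


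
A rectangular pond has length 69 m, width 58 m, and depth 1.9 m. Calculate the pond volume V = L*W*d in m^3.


Base area = L * W = 69 * 58 = 4002 m^2
Volume = area * depth = 4002 * 1.9 = 7603.8 m^3

7603.8 m^3


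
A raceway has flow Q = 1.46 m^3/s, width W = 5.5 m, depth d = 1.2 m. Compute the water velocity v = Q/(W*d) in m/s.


Cross-sectional area = W * d = 5.5 * 1.2 = 6.6 m^2
Velocity = Q / A = 1.46 / 6.6 = 0.221212 m/s

0.221212 m/s


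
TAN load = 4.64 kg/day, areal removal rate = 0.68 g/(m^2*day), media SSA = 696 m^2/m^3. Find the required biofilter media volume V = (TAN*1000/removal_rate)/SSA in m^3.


A = 4.64*1000 / 0.68 = 6823.5294 m^2
V = 6823.5294 / 696 = 9.80392

9.80392 m^3


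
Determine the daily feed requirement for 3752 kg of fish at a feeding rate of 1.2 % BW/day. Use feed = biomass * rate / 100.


Feeding rate fraction = 1.2% / 100 = 0.012
Daily feed = 3752 kg * 0.012 = 45.024 kg/day

45.024 kg/day


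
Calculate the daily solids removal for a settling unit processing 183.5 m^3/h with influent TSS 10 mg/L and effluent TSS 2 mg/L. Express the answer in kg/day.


Concentration drop: TSS_in - TSS_out = 10 - 2 = 8 mg/L
Hourly solids removed = Q * dTSS = 183.5 m^3/h * 8 mg/L = 1468 g/h  (m^3/h * mg/L = g/h)
Daily solids removed = 1468 * 24 = 35232 g/day
Convert g to kg: 35232 / 1000 = 35.232 kg/day

35.232 kg/day


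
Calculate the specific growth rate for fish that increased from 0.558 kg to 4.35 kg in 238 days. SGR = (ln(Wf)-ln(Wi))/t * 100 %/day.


ln(W_f) = ln(4.35) = 1.4701758
ln(W_i) = ln(0.558) = -0.58339632
ln(W_f) - ln(W_i) = 1.4701758 - -0.58339632 = 2.0535721
SGR = 2.0535721 / 238 * 100 = 0.862845 %/day

0.862845 %/day


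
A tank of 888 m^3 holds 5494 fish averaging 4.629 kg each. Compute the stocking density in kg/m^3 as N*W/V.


Total biomass = 5494 fish * 4.629 kg = 25431.726 kg
Density = total biomass / volume = 25431.726 / 888 = 28.6393 kg/m^3

28.6393 kg/m^3


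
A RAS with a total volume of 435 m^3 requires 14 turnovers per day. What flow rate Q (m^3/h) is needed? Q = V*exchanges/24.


Daily recirculation volume = 435 m^3 * 14 = 6090 m^3/day
Flow rate Q = daily volume / 24 h = 6090 / 24 = 253.75 m^3/h

253.75 m^3/h


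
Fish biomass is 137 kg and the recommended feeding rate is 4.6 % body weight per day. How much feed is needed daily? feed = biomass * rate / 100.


Feeding rate fraction = 4.6% / 100 = 0.046
Daily feed = 137 kg * 0.046 = 6.302 kg/day

6.302 kg/day


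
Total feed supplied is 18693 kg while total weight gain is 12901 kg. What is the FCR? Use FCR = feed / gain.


FCR = feed consumed / weight gained
FCR = 18693 kg / 12901 kg = 1.44896

1.44896


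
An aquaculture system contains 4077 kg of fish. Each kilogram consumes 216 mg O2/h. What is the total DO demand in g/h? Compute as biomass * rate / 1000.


Total O2 consumption (mg/h) = 4077 kg * 216 mg/(kg*h) = 880632 mg/h
Convert to g/h: 880632 / 1000 = 880.632 g/h

880.632 g/h


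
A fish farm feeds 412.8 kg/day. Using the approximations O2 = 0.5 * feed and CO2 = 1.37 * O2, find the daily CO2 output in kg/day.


O2 = 412.8 * 0.5 = 206.4
CO2 = 206.4 * 1.37 = 282.768

282.768 kg/day


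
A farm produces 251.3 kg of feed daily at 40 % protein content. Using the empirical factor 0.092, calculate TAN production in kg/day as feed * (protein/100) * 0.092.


Protein in feed = 251.3 * 40/100 = 100.52 kg/day
TAN = protein * 0.092 = 100.52 * 0.092 = 9.24784 kg/day

9.24784 kg/day


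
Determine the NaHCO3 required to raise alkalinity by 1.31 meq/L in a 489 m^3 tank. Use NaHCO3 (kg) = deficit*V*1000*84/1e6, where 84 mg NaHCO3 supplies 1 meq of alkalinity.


Tank volume in L = 489 m^3 * 1000 = 489000 L
Total meq required = 1.31 meq/L * 489000 L = 640590 meq
NaHCO3 mass = 640590 meq * 84 mg/meq / 1e6 = 53.8096 kg

53.8096 kg


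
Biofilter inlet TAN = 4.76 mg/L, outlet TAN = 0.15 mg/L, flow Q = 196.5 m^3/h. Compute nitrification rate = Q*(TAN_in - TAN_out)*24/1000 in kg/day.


Concentration drop: TAN_in - TAN_out = 4.76 - 0.15 = 4.61 mg/L
Hourly TAN removed = Q * dTAN = 196.5 m^3/h * 4.61 mg/L = 905.865 g/h  (m^3/h * mg/L = g/h)
Daily TAN removed = 905.865 * 24 = 21740.76 g/day
Convert to kg/day: 21740.76 / 1000 = 21.74076 kg/day

21.74076 kg/day


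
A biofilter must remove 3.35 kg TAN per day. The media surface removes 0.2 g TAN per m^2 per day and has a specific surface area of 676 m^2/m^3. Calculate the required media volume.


A = 3.35*1000 / 0.2 = 16750 m^2
V = 16750 / 676 = 24.7781

24.7781 m^3


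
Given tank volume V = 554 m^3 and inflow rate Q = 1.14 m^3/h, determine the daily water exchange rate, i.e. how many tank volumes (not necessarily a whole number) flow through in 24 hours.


Daily flow volume = 1.14 m^3/h * 24 h = 27.36 m^3/day
Exchanges = daily flow / tank volume = 27.36 / 554 = 0.0493863 exchanges/day

0.0493863 exchanges/day


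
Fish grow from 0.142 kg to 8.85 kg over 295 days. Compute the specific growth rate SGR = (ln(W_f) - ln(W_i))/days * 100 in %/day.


ln(W_f) = ln(8.85) = 2.1804175
ln(W_i) = ln(0.142) = -1.9519282
ln(W_f) - ln(W_i) = 2.1804175 - -1.9519282 = 4.1323457
SGR = 4.1323457 / 295 * 100 = 1.4008 %/day

1.4008 %/day


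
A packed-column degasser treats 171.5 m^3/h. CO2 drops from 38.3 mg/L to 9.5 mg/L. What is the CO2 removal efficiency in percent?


CO2_out / CO2_in = 9.5 / 38.3 = 0.24804178
Fraction remaining = 0.24804178
efficiency = (1 - 0.24804178) * 100 = 75.1958 %

75.1958 %


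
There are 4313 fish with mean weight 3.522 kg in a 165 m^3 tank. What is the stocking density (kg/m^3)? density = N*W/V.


Total biomass = 4313 fish * 3.522 kg = 15190.386 kg
Density = total biomass / volume = 15190.386 / 165 = 92.0629 kg/m^3

92.0629 kg/m^3


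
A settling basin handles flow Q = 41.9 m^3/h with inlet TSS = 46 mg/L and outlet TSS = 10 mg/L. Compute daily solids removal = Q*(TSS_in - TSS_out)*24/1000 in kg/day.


Concentration drop: TSS_in - TSS_out = 46 - 10 = 36 mg/L
Hourly solids removed = Q * dTSS = 41.9 m^3/h * 36 mg/L = 1508.4 g/h  (m^3/h * mg/L = g/h)
Daily solids removed = 1508.4 * 24 = 36201.6 g/day
Convert g to kg: 36201.6 / 1000 = 36.2016 kg/day

36.2016 kg/day


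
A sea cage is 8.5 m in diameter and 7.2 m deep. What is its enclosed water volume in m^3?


r = d/2 = 8.5/2 = 4.25 m
Base area = pi*r^2 = pi*4.25^2 = 56.745017 m^2
Volume = 56.745017 * 7.2 = 408.564 m^3

408.564 m^3


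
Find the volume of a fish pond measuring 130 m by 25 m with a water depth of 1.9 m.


Base area = L * W = 130 * 25 = 3250 m^2
Volume = area * depth = 3250 * 1.9 = 6175 m^3

6175 m^3


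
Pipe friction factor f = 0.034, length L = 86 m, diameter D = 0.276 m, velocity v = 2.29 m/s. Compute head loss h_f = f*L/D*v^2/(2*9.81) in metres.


v^2 = 2.29^2 = 5.2441 m^2/s^2
L/D = 86/0.276 = 311.5942
h_f = f*(L/D)*v^2/(2g) = 0.034 * 311.5942 * 5.2441 / 19.62 = 2.83165 m

2.83165 m


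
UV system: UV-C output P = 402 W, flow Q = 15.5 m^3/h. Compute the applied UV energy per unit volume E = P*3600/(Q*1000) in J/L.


Energy delivered per hour = 402 W * 3600 s = 1447200 J/h
Volume treated per hour = 15.5 m^3/h * 1000 = 15500 L/h
dose = 1447200 / 15500 = 93.3677 J/L

93.3677 J/L


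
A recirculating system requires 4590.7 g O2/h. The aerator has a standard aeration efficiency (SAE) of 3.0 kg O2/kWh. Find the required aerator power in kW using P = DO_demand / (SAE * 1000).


SAE in g O2/kWh = 3.0 * 1000 = 3000 g/kWh
P = DO_demand / SAE_g = 4590.7 / 3000 = 1.53023 kW

1.53023 kW


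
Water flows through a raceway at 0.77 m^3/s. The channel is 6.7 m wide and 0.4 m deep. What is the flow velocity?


Cross-sectional area = W * d = 6.7 * 0.4 = 2.68 m^2
Velocity = Q / A = 0.77 / 2.68 = 0.287313 m/s

0.287313 m/s


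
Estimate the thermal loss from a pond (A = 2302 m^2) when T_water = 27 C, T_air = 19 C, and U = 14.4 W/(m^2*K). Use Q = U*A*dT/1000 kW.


Temperature difference dT = 27 - 19 = 8 K
Heat loss (W) = U * A * dT = 14.4 * 2302 * 8 = 265190.4 W
Convert to kW: 265190.4 / 1000 = 265.1904 kW

265.1904 kW


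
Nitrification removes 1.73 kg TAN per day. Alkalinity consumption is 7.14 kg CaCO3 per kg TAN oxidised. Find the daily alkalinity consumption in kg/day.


Alkalinity factor: 7.14 kg CaCO3 consumed per kg TAN nitrified
alk = 1.73 kg TAN * 7.14 = 12.3522 kg CaCO3/day

12.3522 kg CaCO3/day


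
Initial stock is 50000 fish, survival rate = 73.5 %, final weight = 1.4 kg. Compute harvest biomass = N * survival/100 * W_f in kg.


Survivors = 50000 * 73.5/100 = 36750 fish
Harvest biomass = survivors * W_f = 36750 * 1.4 = 51450 kg

51450 kg


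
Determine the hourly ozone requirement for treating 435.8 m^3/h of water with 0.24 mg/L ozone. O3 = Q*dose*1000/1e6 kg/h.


O3 demand (mg/h) = Q * dose * 1000 = 435.8 * 0.24 * 1000 = 104592 mg/h
Convert mg to kg: 104592 / 1e6 = 0.104592 kg/h

0.104592 kg/h


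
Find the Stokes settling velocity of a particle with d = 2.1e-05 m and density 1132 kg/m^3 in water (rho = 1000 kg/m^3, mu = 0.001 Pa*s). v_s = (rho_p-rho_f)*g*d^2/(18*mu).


Density difference: rho_p - rho_f = 1132 - 1000 = 132 kg/m^3
d^2 = (2.1e-05)^2 = 4.41e-10 m^2
Numerator = (rho_p - rho_f) * g * d^2 = 132 * 9.81 * 4.41e-10 = 5.7105972e-07
Denominator = 18 * mu = 18 * 0.001 = 0.018
v_s = 5.7105972e-07 / 0.018 = 3.17255e-05 m/s
Check: Re = rho_f * v_s * d / mu = 1000 * 3.17255e-05 * 2.1e-05 / 0.001 = 6.66e-04 < 1, so Stokes' law applies.

3.17255e-05 m/s


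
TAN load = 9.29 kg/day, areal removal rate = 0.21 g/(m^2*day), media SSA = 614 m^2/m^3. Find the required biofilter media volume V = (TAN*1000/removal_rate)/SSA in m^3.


A = 9.29*1000 / 0.21 = 44238.095 m^2
V = 44238.095 / 614 = 72.049

72.049 m^3


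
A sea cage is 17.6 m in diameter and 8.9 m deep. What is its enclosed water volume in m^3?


r = d/2 = 17.6/2 = 8.8 m
Base area = pi*r^2 = pi*8.8^2 = 243.28494 m^2
Volume = 243.28494 * 8.9 = 2165.24 m^3

2165.24 m^3


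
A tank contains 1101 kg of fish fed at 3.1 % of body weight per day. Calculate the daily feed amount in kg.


Feeding rate fraction = 3.1% / 100 = 0.031
Daily feed = 1101 kg * 0.031 = 34.131 kg/day

34.131 kg/day


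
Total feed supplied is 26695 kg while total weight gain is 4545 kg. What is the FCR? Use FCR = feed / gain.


FCR = feed consumed / weight gained
FCR = 26695 kg / 4545 kg = 5.87349

5.87349


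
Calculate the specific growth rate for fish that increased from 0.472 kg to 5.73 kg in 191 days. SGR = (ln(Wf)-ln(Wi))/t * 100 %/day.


ln(W_f) = ln(5.73) = 1.7457155
ln(W_i) = ln(0.472) = -0.75077629
ln(W_f) - ln(W_i) = 1.7457155 - -0.75077629 = 2.4964918
SGR = 2.4964918 / 191 * 100 = 1.30706 %/day

1.30706 %/day


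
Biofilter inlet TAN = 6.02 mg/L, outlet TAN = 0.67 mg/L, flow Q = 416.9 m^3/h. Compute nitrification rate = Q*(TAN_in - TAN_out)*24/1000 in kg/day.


Concentration drop: TAN_in - TAN_out = 6.02 - 0.67 = 5.35 mg/L
Hourly TAN removed = Q * dTAN = 416.9 m^3/h * 5.35 mg/L = 2230.415 g/h  (m^3/h * mg/L = g/h)
Daily TAN removed = 2230.415 * 24 = 53529.96 g/day
Convert to kg/day: 53529.96 / 1000 = 53.52996 kg/day

53.52996 kg/day


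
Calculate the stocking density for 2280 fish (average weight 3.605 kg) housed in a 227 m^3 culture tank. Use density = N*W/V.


Total biomass = 2280 fish * 3.605 kg = 8219.4 kg
Density = total biomass / volume = 8219.4 / 227 = 36.2088 kg/m^3

36.2088 kg/m^3


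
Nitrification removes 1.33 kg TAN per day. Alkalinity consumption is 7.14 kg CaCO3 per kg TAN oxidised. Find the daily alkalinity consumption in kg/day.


Alkalinity factor: 7.14 kg CaCO3 consumed per kg TAN nitrified
alk = 1.33 kg TAN * 7.14 = 9.4962 kg CaCO3/day

9.4962 kg CaCO3/day


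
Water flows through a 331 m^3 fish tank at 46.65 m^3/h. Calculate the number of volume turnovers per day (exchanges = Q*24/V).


Daily flow volume = 46.65 m^3/h * 24 h = 1119.6 m^3/day
Exchanges = daily flow / tank volume = 1119.6 / 331 = 3.38248 exchanges/day

3.38248 exchanges/day
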